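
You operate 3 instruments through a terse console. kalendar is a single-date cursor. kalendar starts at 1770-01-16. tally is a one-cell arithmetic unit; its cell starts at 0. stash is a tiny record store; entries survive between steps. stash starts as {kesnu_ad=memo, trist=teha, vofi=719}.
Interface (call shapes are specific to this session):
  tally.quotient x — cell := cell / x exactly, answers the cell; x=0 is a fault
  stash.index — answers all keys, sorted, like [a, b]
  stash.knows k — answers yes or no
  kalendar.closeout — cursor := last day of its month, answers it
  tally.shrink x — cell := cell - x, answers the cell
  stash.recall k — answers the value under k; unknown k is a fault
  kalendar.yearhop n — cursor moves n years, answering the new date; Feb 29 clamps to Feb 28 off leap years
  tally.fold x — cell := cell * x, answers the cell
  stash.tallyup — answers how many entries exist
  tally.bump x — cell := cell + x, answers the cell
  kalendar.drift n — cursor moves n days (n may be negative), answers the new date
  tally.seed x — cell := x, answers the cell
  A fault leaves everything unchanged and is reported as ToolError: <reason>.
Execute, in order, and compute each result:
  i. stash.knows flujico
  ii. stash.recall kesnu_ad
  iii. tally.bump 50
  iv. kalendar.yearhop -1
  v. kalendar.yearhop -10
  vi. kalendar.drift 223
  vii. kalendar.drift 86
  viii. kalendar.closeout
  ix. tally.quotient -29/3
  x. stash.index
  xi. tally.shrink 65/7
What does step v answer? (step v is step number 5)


Answer: 1759-01-16

Derivation:
Step: stash.knows[k=flujico]
Result: no
Step: stash.recall[k=kesnu_ad]
Result: memo
Step: tally.bump[x=50]
Result: 50
Step: kalendar.yearhop[n=-1]
Result: 1769-01-16
Step: kalendar.yearhop[n=-10]
Result: 1759-01-16
Step: kalendar.drift[n=223]
Result: 1759-08-27
Step: kalendar.drift[n=86]
Result: 1759-11-21
Step: kalendar.closeout[]
Result: 1759-11-30
Step: tally.quotient[x=-29/3]
Result: -150/29
Step: stash.index[]
Result: [kesnu_ad, trist, vofi]
Step: tally.shrink[x=65/7]
Result: -2935/203


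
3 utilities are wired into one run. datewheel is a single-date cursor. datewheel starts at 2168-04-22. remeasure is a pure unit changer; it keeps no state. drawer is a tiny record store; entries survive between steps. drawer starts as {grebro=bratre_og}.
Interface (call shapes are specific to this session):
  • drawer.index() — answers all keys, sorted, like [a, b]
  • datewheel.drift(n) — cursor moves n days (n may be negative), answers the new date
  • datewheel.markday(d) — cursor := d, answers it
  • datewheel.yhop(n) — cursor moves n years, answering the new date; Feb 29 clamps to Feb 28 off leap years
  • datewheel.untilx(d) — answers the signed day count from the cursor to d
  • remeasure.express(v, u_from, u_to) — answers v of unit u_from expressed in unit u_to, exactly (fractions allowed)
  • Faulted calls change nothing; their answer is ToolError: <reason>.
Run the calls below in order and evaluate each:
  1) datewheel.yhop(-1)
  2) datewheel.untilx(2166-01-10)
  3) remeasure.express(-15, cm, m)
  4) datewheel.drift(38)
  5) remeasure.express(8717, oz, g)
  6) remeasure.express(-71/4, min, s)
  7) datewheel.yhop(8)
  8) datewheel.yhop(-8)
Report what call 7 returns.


Answer: 2175-05-30

Derivation:
Do: yhop[n='-1']
See: 2167-04-22
Do: untilx[d='2166-01-10']
See: -467
Do: express[v='-15'; u_from='cm'; u_to='m']
See: -3/20
Do: drift[n='38']
See: 2167-05-30
Do: express[v='8717'; u_from='oz'; u_to='g']
See: 395396468929/1600000
Do: express[v='-71/4'; u_from='min'; u_to='s']
See: -1065
Do: yhop[n='8']
See: 2175-05-30
Do: yhop[n='-8']
See: 2167-05-30


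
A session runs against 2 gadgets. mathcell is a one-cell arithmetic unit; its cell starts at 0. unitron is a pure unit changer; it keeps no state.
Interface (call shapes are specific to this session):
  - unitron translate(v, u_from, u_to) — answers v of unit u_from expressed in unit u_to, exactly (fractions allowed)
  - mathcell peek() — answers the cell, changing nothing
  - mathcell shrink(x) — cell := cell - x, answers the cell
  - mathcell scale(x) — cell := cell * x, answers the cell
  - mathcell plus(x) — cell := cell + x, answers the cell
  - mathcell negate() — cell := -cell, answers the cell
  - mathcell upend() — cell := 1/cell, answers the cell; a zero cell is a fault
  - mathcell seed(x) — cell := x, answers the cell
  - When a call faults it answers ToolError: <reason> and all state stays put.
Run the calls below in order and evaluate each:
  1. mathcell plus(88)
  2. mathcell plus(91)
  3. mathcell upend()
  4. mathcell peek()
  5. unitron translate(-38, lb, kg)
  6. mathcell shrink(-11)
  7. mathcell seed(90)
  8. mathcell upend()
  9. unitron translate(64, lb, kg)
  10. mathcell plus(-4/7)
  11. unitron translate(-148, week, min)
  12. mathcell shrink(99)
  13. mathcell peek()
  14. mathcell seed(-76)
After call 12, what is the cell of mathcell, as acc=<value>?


# 1. mathcell plus(x→88) -> 88
# 2. mathcell plus(x→91) -> 179
# 3. mathcell upend() -> 1/179
# 4. mathcell peek() -> 1/179
# 5. unitron translate(v→-38, u_from→lb, u_to→kg) -> -861825503/50000000
# 6. mathcell shrink(x→-11) -> 1970/179
# 7. mathcell seed(x→90) -> 90
# 8. mathcell upend() -> 1/90
# 9. unitron translate(v→64, u_from→lb, u_to→kg) -> 45359237/1562500
# 10. mathcell plus(x→-4/7) -> -353/630
# 11. unitron translate(v→-148, u_from→week, u_to→min) -> -1491840
# 12. mathcell shrink(x→99) -> -62723/630
# 13. mathcell peek() -> -62723/630
# 14. mathcell seed(x→-76) -> -76

Answer: acc=-62723/630


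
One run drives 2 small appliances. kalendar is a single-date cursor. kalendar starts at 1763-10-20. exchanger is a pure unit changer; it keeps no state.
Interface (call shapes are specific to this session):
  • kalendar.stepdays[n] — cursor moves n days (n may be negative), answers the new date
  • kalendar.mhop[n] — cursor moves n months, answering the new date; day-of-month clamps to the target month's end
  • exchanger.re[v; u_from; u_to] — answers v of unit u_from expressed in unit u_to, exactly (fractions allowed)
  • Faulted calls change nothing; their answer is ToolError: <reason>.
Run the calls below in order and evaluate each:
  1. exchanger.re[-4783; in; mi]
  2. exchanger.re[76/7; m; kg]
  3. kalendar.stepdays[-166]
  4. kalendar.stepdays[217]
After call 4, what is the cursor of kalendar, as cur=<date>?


Answer: cur=1763-12-10

Derivation:
# 1. exchanger.re(v=-4783, u_from=in, u_to=mi) : -4783/63360
# 2. exchanger.re(v=76/7, u_from=m, u_to=kg) : ToolError: incompatible units
# 3. kalendar.stepdays(n=-166) : 1763-05-07
# 4. kalendar.stepdays(n=217) : 1763-12-10


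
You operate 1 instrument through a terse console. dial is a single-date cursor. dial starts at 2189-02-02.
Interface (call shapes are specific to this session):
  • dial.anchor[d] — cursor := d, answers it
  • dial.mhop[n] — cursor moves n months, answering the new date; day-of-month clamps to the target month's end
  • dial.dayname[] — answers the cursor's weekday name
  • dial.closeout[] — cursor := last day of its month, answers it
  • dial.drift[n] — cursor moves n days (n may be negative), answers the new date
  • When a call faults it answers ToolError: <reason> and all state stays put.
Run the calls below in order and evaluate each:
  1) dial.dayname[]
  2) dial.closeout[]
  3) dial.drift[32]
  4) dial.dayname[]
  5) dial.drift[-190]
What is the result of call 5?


Answer: 2188-09-23

Derivation:
Step: dial.dayname[]
Result: Monday
Step: dial.closeout[]
Result: 2189-02-28
Step: dial.drift[n='32']
Result: 2189-04-01
Step: dial.dayname[]
Result: Wednesday
Step: dial.drift[n='-190']
Result: 2188-09-23


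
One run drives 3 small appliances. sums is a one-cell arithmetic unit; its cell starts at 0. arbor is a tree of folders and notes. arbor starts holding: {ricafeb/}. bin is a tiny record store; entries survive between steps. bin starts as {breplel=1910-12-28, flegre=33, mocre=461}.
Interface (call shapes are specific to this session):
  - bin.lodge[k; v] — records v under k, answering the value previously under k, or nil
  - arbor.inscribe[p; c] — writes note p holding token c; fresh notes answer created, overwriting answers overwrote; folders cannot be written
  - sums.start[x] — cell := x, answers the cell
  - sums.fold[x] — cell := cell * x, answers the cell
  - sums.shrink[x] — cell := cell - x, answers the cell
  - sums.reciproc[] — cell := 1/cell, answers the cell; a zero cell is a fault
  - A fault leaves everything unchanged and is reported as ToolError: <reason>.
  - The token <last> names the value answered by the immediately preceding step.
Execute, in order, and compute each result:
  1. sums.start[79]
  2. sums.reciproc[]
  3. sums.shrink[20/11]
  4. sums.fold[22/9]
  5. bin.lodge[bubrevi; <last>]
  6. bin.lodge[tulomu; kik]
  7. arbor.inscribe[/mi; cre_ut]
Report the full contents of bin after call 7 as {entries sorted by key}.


Answer: {breplel=1910-12-28, bubrevi=-1046/237, flegre=33, mocre=461, tulomu=kik}

Derivation:
# start(79) == 79
# reciproc() == 1/79
# shrink(20/11) == -1569/869
# fold(22/9) == -1046/237
# lodge(bubrevi, <last>) == nil
# lodge(tulomu, kik) == nil
# inscribe(/mi, cre_ut) == created


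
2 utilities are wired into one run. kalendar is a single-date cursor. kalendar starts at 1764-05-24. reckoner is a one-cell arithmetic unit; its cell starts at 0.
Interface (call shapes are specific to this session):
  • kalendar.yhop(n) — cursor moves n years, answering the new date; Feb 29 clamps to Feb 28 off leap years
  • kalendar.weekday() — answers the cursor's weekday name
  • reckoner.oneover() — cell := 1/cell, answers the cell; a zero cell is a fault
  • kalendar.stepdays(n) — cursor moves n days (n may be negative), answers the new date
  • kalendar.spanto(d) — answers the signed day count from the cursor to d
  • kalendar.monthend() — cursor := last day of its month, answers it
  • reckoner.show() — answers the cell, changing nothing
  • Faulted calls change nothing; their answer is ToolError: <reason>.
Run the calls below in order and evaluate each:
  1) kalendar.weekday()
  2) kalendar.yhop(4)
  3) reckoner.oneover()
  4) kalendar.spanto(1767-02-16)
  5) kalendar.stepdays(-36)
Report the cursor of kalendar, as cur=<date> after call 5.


Answer: cur=1768-04-18

Derivation:
> kalendar.weekday
  Thursday
> kalendar.yhop n='4'
  1768-05-24
> reckoner.oneover
  ToolError: reciprocal of zero
> kalendar.spanto d='1767-02-16'
  -463
> kalendar.stepdays n='-36'
  1768-04-18


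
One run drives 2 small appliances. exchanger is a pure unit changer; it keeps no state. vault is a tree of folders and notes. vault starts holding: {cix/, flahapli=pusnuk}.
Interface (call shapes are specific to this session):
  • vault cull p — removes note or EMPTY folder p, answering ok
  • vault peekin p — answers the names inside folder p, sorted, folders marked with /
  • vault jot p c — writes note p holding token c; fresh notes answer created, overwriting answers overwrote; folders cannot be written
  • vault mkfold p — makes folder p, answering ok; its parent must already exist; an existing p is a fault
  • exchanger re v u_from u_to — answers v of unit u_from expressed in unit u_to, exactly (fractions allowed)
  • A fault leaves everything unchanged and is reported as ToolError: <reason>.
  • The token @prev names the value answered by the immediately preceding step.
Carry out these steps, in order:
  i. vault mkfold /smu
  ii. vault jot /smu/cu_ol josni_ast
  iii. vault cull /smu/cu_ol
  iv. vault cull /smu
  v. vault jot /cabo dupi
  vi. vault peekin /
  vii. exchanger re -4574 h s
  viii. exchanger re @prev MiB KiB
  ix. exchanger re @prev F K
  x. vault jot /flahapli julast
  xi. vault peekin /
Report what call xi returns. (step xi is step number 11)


Answer: [cabo, cix/, flahapli]

Derivation:
==> vault mkfold(p=/smu)
<== ok
==> vault jot(p=/smu/cu_ol, c=josni_ast)
<== created
==> vault cull(p=/smu/cu_ol)
<== ok
==> vault cull(p=/smu)
<== ok
==> vault jot(p=/cabo, c=dupi)
<== created
==> vault peekin(p=/)
<== [cabo, cix/, flahapli]
==> exchanger re(v=-4574, u_from=h, u_to=s)
<== -16466400
==> exchanger re(v=@prev, u_from=MiB, u_to=KiB)
<== -16861593600
==> exchanger re(v=@prev, u_from=F, u_to=K)
<== -1686159314033/180
==> vault jot(p=/flahapli, c=julast)
<== overwrote
==> vault peekin(p=/)
<== [cabo, cix/, flahapli]


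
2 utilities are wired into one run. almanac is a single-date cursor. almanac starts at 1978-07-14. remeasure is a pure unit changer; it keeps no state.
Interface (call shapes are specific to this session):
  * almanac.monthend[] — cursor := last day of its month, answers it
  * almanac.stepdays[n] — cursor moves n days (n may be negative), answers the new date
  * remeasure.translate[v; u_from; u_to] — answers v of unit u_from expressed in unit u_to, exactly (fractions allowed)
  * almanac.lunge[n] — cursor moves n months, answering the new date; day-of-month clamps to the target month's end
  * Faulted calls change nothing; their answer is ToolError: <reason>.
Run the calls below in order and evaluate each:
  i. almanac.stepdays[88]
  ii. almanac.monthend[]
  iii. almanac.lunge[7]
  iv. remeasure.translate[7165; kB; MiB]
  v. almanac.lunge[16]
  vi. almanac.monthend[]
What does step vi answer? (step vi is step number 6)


>> almanac.stepdays(n=88)
<< 1978-10-10
>> almanac.monthend()
<< 1978-10-31
>> almanac.lunge(n=7)
<< 1979-05-31
>> remeasure.translate(v=7165, u_from=kB, u_to=MiB)
<< 895625/131072
>> almanac.lunge(n=16)
<< 1980-09-30
>> almanac.monthend()
<< 1980-09-30

Answer: 1980-09-30


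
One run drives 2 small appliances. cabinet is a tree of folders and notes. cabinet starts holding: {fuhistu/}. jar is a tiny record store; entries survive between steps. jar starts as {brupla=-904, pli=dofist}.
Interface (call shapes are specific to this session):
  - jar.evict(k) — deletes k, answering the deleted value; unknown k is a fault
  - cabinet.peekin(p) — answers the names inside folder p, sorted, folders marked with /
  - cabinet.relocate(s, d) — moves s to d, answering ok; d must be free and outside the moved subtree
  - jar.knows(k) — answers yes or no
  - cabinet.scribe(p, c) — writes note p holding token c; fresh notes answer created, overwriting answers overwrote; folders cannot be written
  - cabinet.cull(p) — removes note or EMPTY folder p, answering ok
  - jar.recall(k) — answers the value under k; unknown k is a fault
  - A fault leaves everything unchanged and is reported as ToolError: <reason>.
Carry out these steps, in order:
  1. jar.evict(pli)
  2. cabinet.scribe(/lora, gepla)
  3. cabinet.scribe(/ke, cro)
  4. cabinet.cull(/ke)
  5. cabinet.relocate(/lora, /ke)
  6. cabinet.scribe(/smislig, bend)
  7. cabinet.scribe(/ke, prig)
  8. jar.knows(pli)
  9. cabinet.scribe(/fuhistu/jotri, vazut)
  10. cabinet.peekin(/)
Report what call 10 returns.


·→ evict(k: pli)
·← dofist
·→ scribe(p: /lora, c: gepla)
·← created
·→ scribe(p: /ke, c: cro)
·← created
·→ cull(p: /ke)
·← ok
·→ relocate(s: /lora, d: /ke)
·← ok
·→ scribe(p: /smislig, c: bend)
·← created
·→ scribe(p: /ke, c: prig)
·← overwrote
·→ knows(k: pli)
·← no
·→ scribe(p: /fuhistu/jotri, c: vazut)
·← created
·→ peekin(p: /)
·← [fuhistu/, ke, smislig]

Answer: [fuhistu/, ke, smislig]


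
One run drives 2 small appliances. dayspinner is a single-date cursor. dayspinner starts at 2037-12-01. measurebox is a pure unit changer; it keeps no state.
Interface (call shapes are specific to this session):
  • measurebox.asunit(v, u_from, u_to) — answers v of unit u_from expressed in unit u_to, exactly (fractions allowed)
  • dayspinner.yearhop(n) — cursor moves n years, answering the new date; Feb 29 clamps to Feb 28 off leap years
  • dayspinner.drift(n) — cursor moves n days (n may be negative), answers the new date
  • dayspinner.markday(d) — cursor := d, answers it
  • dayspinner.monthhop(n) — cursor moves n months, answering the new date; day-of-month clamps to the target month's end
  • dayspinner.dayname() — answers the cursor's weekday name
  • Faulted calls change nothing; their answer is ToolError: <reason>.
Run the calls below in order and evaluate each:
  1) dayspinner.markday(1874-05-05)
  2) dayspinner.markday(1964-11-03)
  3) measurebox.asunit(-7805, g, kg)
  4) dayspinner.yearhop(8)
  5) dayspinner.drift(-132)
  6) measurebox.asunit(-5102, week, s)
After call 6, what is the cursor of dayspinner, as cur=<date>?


Answer: cur=1972-06-24

Derivation:
CALL dayspinner.markday[d: 1874-05-05]
RET  1874-05-05
CALL dayspinner.markday[d: 1964-11-03]
RET  1964-11-03
CALL measurebox.asunit[v: -7805; u_from: g; u_to: kg]
RET  -1561/200
CALL dayspinner.yearhop[n: 8]
RET  1972-11-03
CALL dayspinner.drift[n: -132]
RET  1972-06-24
CALL measurebox.asunit[v: -5102; u_from: week; u_to: s]
RET  -3085689600


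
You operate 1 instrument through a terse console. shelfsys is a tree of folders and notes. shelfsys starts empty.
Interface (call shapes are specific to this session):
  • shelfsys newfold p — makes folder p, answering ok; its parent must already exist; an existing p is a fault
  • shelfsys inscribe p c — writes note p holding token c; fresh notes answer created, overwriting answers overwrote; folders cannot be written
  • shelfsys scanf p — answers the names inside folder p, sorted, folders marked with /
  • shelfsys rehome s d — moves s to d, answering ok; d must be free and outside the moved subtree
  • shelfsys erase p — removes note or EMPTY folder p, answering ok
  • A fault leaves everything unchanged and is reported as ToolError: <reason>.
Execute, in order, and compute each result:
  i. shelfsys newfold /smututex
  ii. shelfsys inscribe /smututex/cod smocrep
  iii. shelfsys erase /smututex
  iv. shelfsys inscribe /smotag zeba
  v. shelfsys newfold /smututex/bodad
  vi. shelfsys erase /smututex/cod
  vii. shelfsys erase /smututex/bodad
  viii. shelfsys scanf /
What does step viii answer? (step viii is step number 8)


Act: shelfsys newfold[p→/smututex]
Obs: ok
Act: shelfsys inscribe[p→/smututex/cod; c→smocrep]
Obs: created
Act: shelfsys erase[p→/smututex]
Obs: ToolError: not empty
Act: shelfsys inscribe[p→/smotag; c→zeba]
Obs: created
Act: shelfsys newfold[p→/smututex/bodad]
Obs: ok
Act: shelfsys erase[p→/smututex/cod]
Obs: ok
Act: shelfsys erase[p→/smututex/bodad]
Obs: ok
Act: shelfsys scanf[p→/]
Obs: [smotag, smututex/]

Answer: [smotag, smututex/]


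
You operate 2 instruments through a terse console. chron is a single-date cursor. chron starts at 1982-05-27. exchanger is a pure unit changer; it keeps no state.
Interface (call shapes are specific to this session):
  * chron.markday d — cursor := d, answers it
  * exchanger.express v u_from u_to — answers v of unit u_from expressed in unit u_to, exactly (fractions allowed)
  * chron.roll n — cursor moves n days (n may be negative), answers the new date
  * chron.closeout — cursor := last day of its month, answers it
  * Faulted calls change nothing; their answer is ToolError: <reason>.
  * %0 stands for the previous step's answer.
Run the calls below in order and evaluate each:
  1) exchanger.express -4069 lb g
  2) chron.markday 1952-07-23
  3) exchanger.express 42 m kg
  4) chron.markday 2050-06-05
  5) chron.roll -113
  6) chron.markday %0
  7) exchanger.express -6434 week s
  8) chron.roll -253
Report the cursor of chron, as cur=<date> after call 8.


Answer: cur=2049-06-04

Derivation:
Act: exchanger.express[v→-4069; u_from→lb; u_to→g]
Obs: -184566735353/100000
Act: chron.markday[d→1952-07-23]
Obs: 1952-07-23
Act: exchanger.express[v→42; u_from→m; u_to→kg]
Obs: ToolError: incompatible units
Act: chron.markday[d→2050-06-05]
Obs: 2050-06-05
Act: chron.roll[n→-113]
Obs: 2050-02-12
Act: chron.markday[d→%0]
Obs: 2050-02-12
Act: exchanger.express[v→-6434; u_from→week; u_to→s]
Obs: -3891283200
Act: chron.roll[n→-253]
Obs: 2049-06-04


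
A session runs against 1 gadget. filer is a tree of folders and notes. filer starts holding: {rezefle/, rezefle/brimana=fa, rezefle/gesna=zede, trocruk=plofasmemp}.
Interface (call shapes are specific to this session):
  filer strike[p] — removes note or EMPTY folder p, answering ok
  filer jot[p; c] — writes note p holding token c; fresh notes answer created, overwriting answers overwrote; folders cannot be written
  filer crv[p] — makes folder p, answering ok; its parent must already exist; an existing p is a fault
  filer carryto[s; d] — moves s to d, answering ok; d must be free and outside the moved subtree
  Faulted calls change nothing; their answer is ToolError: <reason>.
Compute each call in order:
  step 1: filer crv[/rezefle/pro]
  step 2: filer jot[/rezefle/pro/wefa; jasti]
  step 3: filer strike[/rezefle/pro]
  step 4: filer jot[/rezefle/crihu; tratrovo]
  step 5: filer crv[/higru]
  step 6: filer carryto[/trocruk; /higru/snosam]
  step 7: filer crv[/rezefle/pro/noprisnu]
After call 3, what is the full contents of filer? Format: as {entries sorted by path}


-> filer crv(p→/rezefle/pro)
<- ok
-> filer jot(p→/rezefle/pro/wefa, c→jasti)
<- created
-> filer strike(p→/rezefle/pro)
<- ToolError: not empty
-> filer jot(p→/rezefle/crihu, c→tratrovo)
<- created
-> filer crv(p→/higru)
<- ok
-> filer carryto(s→/trocruk, d→/higru/snosam)
<- ok
-> filer crv(p→/rezefle/pro/noprisnu)
<- ok

Answer: {rezefle/, rezefle/brimana=fa, rezefle/gesna=zede, rezefle/pro/, rezefle/pro/wefa=jasti, trocruk=plofasmemp}


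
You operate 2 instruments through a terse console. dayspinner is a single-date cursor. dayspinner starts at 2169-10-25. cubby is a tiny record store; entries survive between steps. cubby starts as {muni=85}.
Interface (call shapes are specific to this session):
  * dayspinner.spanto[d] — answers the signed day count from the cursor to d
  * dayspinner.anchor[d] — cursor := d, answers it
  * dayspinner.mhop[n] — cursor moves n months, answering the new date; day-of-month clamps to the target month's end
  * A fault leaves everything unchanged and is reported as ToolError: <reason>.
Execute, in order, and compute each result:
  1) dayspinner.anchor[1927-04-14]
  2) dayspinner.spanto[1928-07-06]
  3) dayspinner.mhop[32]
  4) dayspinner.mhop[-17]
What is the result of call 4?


% 1. dayspinner.anchor(d=1927-04-14) == 1927-04-14
% 2. dayspinner.spanto(d=1928-07-06) == 449
% 3. dayspinner.mhop(n=32) == 1929-12-14
% 4. dayspinner.mhop(n=-17) == 1928-07-14

Answer: 1928-07-14


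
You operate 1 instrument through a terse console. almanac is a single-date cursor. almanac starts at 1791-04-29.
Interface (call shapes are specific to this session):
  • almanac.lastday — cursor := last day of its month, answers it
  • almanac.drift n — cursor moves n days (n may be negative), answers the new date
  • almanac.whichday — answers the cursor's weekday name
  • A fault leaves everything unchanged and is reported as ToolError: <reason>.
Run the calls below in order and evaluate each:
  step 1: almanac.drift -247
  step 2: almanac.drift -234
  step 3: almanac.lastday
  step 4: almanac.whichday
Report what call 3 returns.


~$ almanac.drift n=-247
  1790-08-25
~$ almanac.drift n=-234
  1790-01-03
~$ almanac.lastday
  1790-01-31
~$ almanac.whichday
  Sunday

Answer: 1790-01-31


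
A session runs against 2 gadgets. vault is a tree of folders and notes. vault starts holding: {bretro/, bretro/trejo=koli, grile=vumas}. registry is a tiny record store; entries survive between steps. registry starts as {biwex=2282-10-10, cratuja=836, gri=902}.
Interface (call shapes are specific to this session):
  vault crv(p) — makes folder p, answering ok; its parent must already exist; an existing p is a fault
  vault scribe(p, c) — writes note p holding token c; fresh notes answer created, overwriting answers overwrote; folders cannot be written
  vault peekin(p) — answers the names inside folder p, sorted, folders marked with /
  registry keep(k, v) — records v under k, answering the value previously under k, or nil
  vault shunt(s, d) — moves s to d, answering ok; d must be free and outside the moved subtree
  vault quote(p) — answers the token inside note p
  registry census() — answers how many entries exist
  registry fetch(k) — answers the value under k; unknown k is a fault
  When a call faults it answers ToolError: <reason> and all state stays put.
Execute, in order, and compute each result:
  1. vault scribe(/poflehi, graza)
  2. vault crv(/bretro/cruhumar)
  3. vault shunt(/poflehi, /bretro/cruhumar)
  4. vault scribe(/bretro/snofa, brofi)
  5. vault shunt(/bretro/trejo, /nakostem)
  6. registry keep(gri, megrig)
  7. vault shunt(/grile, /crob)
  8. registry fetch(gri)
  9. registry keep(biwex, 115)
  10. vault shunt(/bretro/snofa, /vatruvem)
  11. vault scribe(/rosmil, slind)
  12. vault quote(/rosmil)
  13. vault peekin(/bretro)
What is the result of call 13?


Answer: [cruhumar/]

Derivation:
I try vault scribe with p→/poflehi, c→graza: created.
Next I call vault crv with p→/bretro/cruhumar, and see ok.
I use vault shunt with s→/poflehi, d→/bretro/cruhumar, — result: ToolError: exists.
Next I call vault scribe with p→/bretro/snofa, c→brofi, which returns created.
Invoking vault shunt with s→/bretro/trejo, d→/nakostem, → ok.
I run registry keep with k→gri, v→megrig: 902.
Calling vault shunt with s→/grile, d→/crob, and observe ok.
Now I run registry fetch with k→gri, giving megrig.
Next I call registry keep with k→biwex, v→115, yielding 2282-10-10.
I try vault shunt with s→/bretro/snofa, d→/vatruvem, and see ok.
I invoke vault scribe with p→/rosmil, c→slind, which returns created.
Next I call vault quote with p→/rosmil, giving slind.
Now I run vault peekin with p→/bretro, giving [cruhumar/].


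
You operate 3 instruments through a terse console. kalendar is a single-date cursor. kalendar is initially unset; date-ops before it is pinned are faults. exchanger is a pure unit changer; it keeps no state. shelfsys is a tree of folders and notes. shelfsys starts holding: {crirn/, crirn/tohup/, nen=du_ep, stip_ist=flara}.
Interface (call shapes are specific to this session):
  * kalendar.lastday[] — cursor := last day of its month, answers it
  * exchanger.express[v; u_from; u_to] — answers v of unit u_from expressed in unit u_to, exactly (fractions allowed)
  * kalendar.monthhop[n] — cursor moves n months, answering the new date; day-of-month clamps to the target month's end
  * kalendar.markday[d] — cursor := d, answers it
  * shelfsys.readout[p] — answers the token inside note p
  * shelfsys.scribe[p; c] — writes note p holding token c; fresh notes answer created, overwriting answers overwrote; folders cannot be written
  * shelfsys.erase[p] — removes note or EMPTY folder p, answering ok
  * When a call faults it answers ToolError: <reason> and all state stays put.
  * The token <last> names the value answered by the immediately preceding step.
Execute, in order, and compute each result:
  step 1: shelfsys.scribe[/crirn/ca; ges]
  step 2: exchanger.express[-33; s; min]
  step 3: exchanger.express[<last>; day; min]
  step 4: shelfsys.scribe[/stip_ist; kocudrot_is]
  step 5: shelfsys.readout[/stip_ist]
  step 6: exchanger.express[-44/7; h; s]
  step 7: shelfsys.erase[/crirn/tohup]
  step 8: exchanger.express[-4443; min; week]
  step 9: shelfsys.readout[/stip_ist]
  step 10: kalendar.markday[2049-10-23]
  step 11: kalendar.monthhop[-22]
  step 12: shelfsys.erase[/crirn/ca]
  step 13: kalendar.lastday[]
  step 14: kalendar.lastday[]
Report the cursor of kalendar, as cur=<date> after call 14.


Answer: cur=2047-12-31

Derivation:
I try shelfsys.scribe using p→/crirn/ca, c→ges: created.
Calling exchanger.express using v→-33, u_from→s, u_to→min, and get -11/20.
I invoke exchanger.express using v→<last>, u_from→day, u_to→min, giving -792.
Then shelfsys.scribe using p→/stip_ist, c→kocudrot_is, and observe overwrote.
I try shelfsys.readout using p→/stip_ist, — result: kocudrot_is.
Using exchanger.express using v→-44/7, u_from→h, u_to→s, — result: -158400/7.
I run shelfsys.erase using p→/crirn/tohup, and see ok.
Then exchanger.express using v→-4443, u_from→min, u_to→week, — result: -1481/3360.
I try shelfsys.readout using p→/stip_ist, → kocudrot_is.
Then kalendar.markday using d→2049-10-23, and see 2049-10-23.
I try kalendar.monthhop using n→-22, which returns 2047-12-23.
I run shelfsys.erase using p→/crirn/ca, → ok.
I invoke kalendar.lastday, and observe 2047-12-31.
I try kalendar.lastday(), yielding 2047-12-31.


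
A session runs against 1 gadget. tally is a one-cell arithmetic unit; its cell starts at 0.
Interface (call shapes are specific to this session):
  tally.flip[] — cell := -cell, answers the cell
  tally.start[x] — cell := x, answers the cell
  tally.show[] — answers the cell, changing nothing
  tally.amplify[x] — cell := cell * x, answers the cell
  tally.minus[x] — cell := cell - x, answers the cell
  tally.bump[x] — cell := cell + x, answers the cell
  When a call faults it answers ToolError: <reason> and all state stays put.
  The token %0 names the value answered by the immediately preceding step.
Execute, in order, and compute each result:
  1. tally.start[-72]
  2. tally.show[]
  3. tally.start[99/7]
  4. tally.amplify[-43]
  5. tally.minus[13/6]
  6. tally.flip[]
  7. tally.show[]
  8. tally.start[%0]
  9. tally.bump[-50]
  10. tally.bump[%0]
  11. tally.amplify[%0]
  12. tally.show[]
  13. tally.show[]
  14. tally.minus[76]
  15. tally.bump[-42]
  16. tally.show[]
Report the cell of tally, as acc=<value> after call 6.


~$ start x='-72'
  -72
~$ show
  -72
~$ start x='99/7'
  99/7
~$ amplify x='-43'
  -4257/7
~$ minus x='13/6'
  -25633/42
~$ flip
  25633/42
~$ show
  25633/42
~$ start x='%0'
  25633/42
~$ bump x='-50'
  23533/42
~$ bump x='%0'
  23533/21
~$ amplify x='%0'
  553802089/441
~$ show
  553802089/441
~$ show
  553802089/441
~$ minus x='76'
  553768573/441
~$ bump x='-42'
  553750051/441
~$ show
  553750051/441

Answer: acc=25633/42


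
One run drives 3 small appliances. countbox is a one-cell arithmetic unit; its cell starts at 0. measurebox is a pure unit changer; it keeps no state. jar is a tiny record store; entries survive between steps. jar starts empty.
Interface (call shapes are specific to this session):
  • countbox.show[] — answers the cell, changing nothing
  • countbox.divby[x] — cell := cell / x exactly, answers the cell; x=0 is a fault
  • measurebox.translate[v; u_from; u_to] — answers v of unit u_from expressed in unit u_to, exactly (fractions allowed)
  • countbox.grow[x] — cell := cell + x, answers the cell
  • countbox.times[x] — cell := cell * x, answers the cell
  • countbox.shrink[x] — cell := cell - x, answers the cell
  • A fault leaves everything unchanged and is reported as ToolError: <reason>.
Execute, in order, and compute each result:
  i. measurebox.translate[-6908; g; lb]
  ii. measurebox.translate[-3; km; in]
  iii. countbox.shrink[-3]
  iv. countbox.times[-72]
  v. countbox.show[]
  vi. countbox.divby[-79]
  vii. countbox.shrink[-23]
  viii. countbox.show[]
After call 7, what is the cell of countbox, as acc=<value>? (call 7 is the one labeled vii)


Answer: acc=2033/79

Derivation:
·→ translate(v: -6908, u_from: g, u_to: lb)
·← -62800000/4123567
·→ translate(v: -3, u_from: km, u_to: in)
·← -15000000/127
·→ shrink(x: -3)
·← 3
·→ times(x: -72)
·← -216
·→ show()
·← -216
·→ divby(x: -79)
·← 216/79
·→ shrink(x: -23)
·← 2033/79
·→ show()
·← 2033/79


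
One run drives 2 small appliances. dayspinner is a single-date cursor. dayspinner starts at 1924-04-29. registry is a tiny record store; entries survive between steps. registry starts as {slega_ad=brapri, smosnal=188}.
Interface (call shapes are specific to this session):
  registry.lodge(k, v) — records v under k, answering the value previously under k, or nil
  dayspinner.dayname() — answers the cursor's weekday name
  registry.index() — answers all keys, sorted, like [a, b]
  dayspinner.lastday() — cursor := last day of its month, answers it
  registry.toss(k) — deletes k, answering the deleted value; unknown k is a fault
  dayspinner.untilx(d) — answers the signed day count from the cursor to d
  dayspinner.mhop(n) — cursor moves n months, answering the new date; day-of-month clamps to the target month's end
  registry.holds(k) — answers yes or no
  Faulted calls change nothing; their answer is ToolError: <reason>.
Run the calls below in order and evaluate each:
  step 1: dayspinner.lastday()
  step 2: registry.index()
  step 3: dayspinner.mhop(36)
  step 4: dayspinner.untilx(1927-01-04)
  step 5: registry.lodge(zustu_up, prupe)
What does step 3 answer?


Answer: 1927-04-30

Derivation:
% lastday
  1924-04-30
% index
  [slega_ad, smosnal]
% mhop 36
  1927-04-30
% untilx 1927-01-04
  -116
% lodge zustu_up prupe
  nil


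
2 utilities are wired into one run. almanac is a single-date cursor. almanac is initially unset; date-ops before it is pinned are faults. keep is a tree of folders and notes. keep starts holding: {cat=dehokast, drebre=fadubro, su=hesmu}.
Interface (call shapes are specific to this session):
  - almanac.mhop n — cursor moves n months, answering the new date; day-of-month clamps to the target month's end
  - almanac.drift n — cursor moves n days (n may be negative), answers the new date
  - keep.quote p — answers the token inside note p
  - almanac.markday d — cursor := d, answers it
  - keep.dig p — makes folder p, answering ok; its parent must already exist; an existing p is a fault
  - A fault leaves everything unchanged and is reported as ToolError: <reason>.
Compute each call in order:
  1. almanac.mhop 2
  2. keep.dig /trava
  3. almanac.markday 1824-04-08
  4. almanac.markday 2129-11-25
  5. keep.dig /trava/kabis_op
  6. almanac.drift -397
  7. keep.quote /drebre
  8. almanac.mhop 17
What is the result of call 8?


Answer: 2130-03-24

Derivation:
Act: mhop[n='2']
Obs: ToolError: no date set
Act: dig[p='/trava']
Obs: ok
Act: markday[d='1824-04-08']
Obs: 1824-04-08
Act: markday[d='2129-11-25']
Obs: 2129-11-25
Act: dig[p='/trava/kabis_op']
Obs: ok
Act: drift[n='-397']
Obs: 2128-10-24
Act: quote[p='/drebre']
Obs: fadubro
Act: mhop[n='17']
Obs: 2130-03-24


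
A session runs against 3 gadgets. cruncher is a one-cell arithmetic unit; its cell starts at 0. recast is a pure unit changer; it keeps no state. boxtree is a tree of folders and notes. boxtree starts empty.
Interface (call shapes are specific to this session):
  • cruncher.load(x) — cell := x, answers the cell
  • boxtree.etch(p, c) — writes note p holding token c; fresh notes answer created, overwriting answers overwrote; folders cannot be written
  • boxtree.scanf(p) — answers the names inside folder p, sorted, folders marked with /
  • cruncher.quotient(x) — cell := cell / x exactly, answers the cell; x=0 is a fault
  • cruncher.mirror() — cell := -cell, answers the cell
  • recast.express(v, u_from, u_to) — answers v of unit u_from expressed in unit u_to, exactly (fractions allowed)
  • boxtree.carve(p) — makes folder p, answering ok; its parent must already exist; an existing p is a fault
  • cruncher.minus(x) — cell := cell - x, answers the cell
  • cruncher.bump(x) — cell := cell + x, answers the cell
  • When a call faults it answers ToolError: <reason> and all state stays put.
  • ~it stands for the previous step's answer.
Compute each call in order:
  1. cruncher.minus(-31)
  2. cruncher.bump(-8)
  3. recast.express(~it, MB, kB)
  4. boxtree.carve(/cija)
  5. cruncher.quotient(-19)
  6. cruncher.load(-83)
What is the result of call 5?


→ cruncher.minus(-31)
← 31
→ cruncher.bump(-8)
← 23
→ recast.express(~it, MB, kB)
← 23000
→ boxtree.carve(/cija)
← ok
→ cruncher.quotient(-19)
← -23/19
→ cruncher.load(-83)
← -83

Answer: -23/19


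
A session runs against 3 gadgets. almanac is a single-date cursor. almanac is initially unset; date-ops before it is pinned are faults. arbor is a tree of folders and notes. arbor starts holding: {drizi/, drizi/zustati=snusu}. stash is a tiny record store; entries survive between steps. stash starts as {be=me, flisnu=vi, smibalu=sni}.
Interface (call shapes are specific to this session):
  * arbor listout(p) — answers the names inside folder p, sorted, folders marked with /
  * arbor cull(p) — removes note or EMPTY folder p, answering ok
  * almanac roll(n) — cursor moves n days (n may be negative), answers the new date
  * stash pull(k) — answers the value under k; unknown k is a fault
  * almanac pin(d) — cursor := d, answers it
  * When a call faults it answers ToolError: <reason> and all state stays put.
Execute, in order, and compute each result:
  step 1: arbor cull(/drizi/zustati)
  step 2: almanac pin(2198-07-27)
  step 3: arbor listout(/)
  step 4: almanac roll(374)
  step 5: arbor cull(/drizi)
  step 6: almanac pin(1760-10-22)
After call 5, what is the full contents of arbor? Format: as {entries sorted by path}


~$ arbor cull p=/drizi/zustati
= ok
~$ almanac pin d=2198-07-27
= 2198-07-27
~$ arbor listout p=/
= [drizi/]
~$ almanac roll n=374
= 2199-08-05
~$ arbor cull p=/drizi
= ok
~$ almanac pin d=1760-10-22
= 1760-10-22

Answer: {}


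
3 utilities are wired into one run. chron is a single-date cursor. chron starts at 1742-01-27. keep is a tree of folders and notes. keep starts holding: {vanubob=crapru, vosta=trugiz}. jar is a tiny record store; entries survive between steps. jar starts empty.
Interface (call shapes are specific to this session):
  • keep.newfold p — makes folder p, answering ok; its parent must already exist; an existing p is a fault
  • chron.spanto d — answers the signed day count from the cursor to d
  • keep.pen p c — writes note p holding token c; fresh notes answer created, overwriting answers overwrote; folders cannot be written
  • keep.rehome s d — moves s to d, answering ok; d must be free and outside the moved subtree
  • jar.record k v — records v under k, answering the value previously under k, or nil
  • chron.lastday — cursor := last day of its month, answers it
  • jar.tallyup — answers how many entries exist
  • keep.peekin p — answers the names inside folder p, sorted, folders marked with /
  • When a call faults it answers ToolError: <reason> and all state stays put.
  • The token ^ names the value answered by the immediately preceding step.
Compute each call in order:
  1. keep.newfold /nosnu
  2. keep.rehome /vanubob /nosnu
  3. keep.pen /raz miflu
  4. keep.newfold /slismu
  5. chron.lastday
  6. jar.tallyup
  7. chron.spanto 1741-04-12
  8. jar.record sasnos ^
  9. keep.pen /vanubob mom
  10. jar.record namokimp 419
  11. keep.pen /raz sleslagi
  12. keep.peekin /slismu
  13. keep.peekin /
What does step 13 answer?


Answer: [nosnu/, raz, slismu/, vanubob, vosta]

Derivation:
[in] keep.newfold p→/nosnu
= ok
[in] keep.rehome s→/vanubob d→/nosnu
= ToolError: exists
[in] keep.pen p→/raz c→miflu
= created
[in] keep.newfold p→/slismu
= ok
[in] chron.lastday
= 1742-01-31
[in] jar.tallyup
= 0
[in] chron.spanto d→1741-04-12
= -294
[in] jar.record k→sasnos v→^
= nil
[in] keep.pen p→/vanubob c→mom
= overwrote
[in] jar.record k→namokimp v→419
= nil
[in] keep.pen p→/raz c→sleslagi
= overwrote
[in] keep.peekin p→/slismu
= []
[in] keep.peekin p→/
= [nosnu/, raz, slismu/, vanubob, vosta]


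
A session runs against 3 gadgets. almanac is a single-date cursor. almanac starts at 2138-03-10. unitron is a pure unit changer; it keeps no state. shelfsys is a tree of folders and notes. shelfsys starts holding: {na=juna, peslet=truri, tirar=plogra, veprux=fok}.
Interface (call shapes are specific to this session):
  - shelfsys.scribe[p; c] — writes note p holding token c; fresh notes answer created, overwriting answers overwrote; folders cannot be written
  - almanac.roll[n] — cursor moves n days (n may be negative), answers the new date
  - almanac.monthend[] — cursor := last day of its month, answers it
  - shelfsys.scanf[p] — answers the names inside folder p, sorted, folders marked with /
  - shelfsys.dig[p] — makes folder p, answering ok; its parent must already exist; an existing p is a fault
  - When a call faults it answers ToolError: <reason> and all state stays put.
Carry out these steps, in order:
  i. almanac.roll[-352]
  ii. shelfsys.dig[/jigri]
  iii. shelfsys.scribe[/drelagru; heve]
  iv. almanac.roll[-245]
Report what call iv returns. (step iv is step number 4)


Answer: 2136-07-21

Derivation:
-> roll(-352)
<- 2137-03-23
-> dig(/jigri)
<- ok
-> scribe(/drelagru, heve)
<- created
-> roll(-245)
<- 2136-07-21
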